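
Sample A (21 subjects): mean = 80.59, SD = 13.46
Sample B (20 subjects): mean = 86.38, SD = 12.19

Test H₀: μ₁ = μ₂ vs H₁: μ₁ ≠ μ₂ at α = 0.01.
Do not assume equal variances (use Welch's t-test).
Welch's two-sample t-test:
H₀: μ₁ = μ₂
H₁: μ₁ ≠ μ₂
s₁²/n₁ = 13.46²/21 = 8.6272,  s₂²/n₂ = 12.19²/20 = 7.4298
SE = √(s₁²/n₁ + s₂²/n₂) = √(8.6272 + 7.4298) = 4.0071
df (Welch-Satterthwaite) = (s₁²/n₁ + s₂²/n₂)² / [(s₁²/n₁)²/(n₁-1) + (s₂²/n₂)²/(n₂-1)] ≈ 38.91
t = (x̄₁ - x̄₂) / SE = (80.59 - 86.38) / 4.0071 = -5.79 / 4.0071 = -1.445
p-value = 0.1565

Since p-value > α = 0.01, we fail to reject H₀.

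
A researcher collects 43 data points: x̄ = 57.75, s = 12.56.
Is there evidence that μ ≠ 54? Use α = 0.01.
One-sample t-test:
H₀: μ = 54
H₁: μ ≠ 54
df = n - 1 = 42
t = (x̄ - μ₀) / (s/√n) = (57.75 - 54) / (12.56/√43) = 1.958
p-value = 0.0569

Since p-value > α = 0.01, we fail to reject H₀.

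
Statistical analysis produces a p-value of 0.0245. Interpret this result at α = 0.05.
Since p = 0.0245 < α = 0.05, reject H₀.
There is sufficient evidence to reject the null hypothesis; the result is statistically significant at the 0.05 level.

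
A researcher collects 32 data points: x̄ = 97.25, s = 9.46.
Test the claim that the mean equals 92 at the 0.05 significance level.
One-sample t-test:
H₀: μ = 92
H₁: μ ≠ 92
df = n - 1 = 31
t = (x̄ - μ₀) / (s/√n) = (97.25 - 92) / (9.46/√32) = 3.139
p-value = 0.0037

Since p-value < α = 0.05, we reject H₀.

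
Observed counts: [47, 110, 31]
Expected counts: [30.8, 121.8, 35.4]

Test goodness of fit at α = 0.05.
Chi-square goodness of fit test:
H₀: observed counts match expected distribution
H₁: observed counts differ from expected distribution
df = k - 1 = 2
χ² = Σ(O - E)²/E
   = (47 - 30.8)²/30.8 + (110 - 121.8)²/121.8 + (31 - 35.4)²/35.4
   = 8.521 + 1.143 + 0.547
   = 10.21
p-value = 0.0061

Since p-value < α = 0.05, we reject H₀.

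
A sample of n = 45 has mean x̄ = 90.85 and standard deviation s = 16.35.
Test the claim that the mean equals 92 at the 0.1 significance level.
One-sample t-test:
H₀: μ = 92
H₁: μ ≠ 92
df = n - 1 = 44
t = (x̄ - μ₀) / (s/√n) = (90.85 - 92) / (16.35/√45) = -0.472
p-value = 0.6394

Since p-value > α = 0.1, we fail to reject H₀.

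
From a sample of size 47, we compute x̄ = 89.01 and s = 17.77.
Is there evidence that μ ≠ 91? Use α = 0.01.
One-sample t-test:
H₀: μ = 91
H₁: μ ≠ 91
df = n - 1 = 46
t = (x̄ - μ₀) / (s/√n) = (89.01 - 91) / (17.77/√47) = -0.768
p-value = 0.4466

Since p-value > α = 0.01, we fail to reject H₀.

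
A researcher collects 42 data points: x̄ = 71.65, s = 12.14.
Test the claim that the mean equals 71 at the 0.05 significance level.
One-sample t-test:
H₀: μ = 71
H₁: μ ≠ 71
df = n - 1 = 41
t = (x̄ - μ₀) / (s/√n) = (71.65 - 71) / (12.14/√42) = 0.347
p-value = 0.7304

Since p-value > α = 0.05, we fail to reject H₀.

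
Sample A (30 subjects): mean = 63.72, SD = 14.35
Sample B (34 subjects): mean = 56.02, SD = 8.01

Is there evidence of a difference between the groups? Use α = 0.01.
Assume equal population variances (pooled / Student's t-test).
Student's two-sample t-test (equal variances):
H₀: μ₁ = μ₂
H₁: μ₁ ≠ μ₂
df = n₁ + n₂ - 2 = 62
Pooled variance s_p² = [(n₁-1)s₁² + (n₂-1)s₂²] / (n₁ + n₂ - 2) = [(29)(14.35²) + (33)(8.01²)] / 62 = 130.4683
SE = √(s_p²(1/n₁ + 1/n₂)) = √(130.4683 × (1/30 + 1/34)) = 2.8612
t = (x̄₁ - x̄₂) / SE = (63.72 - 56.02) / 2.8612 = 7.70 / 2.8612 = 2.691
p-value = 0.0091

Since p-value < α = 0.01, we reject H₀.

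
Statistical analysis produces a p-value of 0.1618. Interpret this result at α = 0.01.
Since p = 0.1618 > α = 0.01, fail to reject H₀.
There is insufficient evidence to reject the null hypothesis; the result is not statistically significant at the 0.01 level.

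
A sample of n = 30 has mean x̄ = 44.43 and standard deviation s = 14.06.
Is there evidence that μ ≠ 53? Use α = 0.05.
One-sample t-test:
H₀: μ = 53
H₁: μ ≠ 53
df = n - 1 = 29
t = (x̄ - μ₀) / (s/√n) = (44.43 - 53) / (14.06/√30) = -3.339
p-value = 0.0023

Since p-value < α = 0.05, we reject H₀.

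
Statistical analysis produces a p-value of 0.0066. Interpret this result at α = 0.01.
Since p = 0.0066 < α = 0.01, reject H₀.
There is sufficient evidence to reject the null hypothesis; the result is statistically significant at the 0.01 level.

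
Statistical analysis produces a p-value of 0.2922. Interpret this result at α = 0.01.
Since p = 0.2922 > α = 0.01, fail to reject H₀.
There is insufficient evidence to reject the null hypothesis; the result is not statistically significant at the 0.01 level.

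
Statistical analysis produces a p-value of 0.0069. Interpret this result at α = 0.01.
Since p = 0.0069 < α = 0.01, reject H₀.
There is sufficient evidence to reject the null hypothesis; the result is statistically significant at the 0.01 level.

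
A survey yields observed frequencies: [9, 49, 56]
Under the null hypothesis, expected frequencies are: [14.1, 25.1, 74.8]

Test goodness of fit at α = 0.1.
Chi-square goodness of fit test:
H₀: observed counts match expected distribution
H₁: observed counts differ from expected distribution
df = k - 1 = 2
χ² = Σ(O - E)²/E
   = (9 - 14.1)²/14.1 + (49 - 25.1)²/25.1 + (56 - 74.8)²/74.8
   = 1.845 + 22.757 + 4.725
   = 29.33
p-value < 0.0001

Since p-value < α = 0.1, we reject H₀.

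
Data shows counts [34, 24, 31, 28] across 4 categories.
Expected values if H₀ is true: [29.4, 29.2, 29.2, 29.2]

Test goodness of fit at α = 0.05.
Chi-square goodness of fit test:
H₀: observed counts match expected distribution
H₁: observed counts differ from expected distribution
df = k - 1 = 3
χ² = Σ(O - E)²/E
   = (34 - 29.4)²/29.4 + (24 - 29.2)²/29.2 + (31 - 29.2)²/29.2 + (28 - 29.2)²/29.2
   = 0.720 + 0.926 + 0.111 + 0.049
   = 1.81
p-value = 0.6136

Since p-value > α = 0.05, we fail to reject H₀.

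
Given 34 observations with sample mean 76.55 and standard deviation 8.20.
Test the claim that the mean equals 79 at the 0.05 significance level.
One-sample t-test:
H₀: μ = 79
H₁: μ ≠ 79
df = n - 1 = 33
t = (x̄ - μ₀) / (s/√n) = (76.55 - 79) / (8.20/√34) = -1.742
p-value = 0.0908

Since p-value > α = 0.05, we fail to reject H₀.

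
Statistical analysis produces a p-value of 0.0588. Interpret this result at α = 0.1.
Since p = 0.0588 < α = 0.1, reject H₀.
There is sufficient evidence to reject the null hypothesis; the result is statistically significant at the 0.1 level.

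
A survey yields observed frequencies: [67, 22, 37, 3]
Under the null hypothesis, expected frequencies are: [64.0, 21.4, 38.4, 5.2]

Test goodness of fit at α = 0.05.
Chi-square goodness of fit test:
H₀: observed counts match expected distribution
H₁: observed counts differ from expected distribution
df = k - 1 = 3
χ² = Σ(O - E)²/E
   = (67 - 64.0)²/64.0 + (22 - 21.4)²/21.4 + (37 - 38.4)²/38.4 + (3 - 5.2)²/5.2
   = 0.141 + 0.017 + 0.051 + 0.931
   = 1.14
p-value = 0.7676

Since p-value > α = 0.05, we fail to reject H₀.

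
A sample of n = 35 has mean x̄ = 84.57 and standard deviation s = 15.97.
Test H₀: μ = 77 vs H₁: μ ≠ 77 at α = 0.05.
One-sample t-test:
H₀: μ = 77
H₁: μ ≠ 77
df = n - 1 = 34
t = (x̄ - μ₀) / (s/√n) = (84.57 - 77) / (15.97/√35) = 2.804
p-value = 0.0083

Since p-value < α = 0.05, we reject H₀.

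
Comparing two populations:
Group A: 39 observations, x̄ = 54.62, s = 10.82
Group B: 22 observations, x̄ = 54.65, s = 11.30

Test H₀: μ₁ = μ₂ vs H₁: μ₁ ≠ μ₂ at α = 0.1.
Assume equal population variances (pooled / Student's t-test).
Student's two-sample t-test (equal variances):
H₀: μ₁ = μ₂
H₁: μ₁ ≠ μ₂
df = n₁ + n₂ - 2 = 59
Pooled variance s_p² = [(n₁-1)s₁² + (n₂-1)s₂²] / (n₁ + n₂ - 2) = [(38)(10.82²) + (21)(11.30²)] / 59 = 120.8515
SE = √(s_p²(1/n₁ + 1/n₂)) = √(120.8515 × (1/39 + 1/22)) = 2.9312
t = (x̄₁ - x̄₂) / SE = (54.62 - 54.65) / 2.9312 = -0.03 / 2.9312 = -0.010
p-value = 0.9919

Since p-value > α = 0.1, we fail to reject H₀.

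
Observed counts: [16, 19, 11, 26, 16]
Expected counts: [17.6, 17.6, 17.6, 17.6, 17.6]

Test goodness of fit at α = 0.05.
Chi-square goodness of fit test:
H₀: observed counts match expected distribution
H₁: observed counts differ from expected distribution
df = k - 1 = 4
χ² = Σ(O - E)²/E
   = (16 - 17.6)²/17.6 + (19 - 17.6)²/17.6 + (11 - 17.6)²/17.6 + (26 - 17.6)²/17.6 + (16 - 17.6)²/17.6
   = 0.145 + 0.111 + 2.475 + 4.009 + 0.145
   = 6.89
p-value = 0.1420

Since p-value > α = 0.05, we fail to reject H₀.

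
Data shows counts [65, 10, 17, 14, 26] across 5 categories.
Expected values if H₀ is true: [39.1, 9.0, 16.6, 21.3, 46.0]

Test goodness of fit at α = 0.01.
Chi-square goodness of fit test:
H₀: observed counts match expected distribution
H₁: observed counts differ from expected distribution
df = k - 1 = 4
χ² = Σ(O - E)²/E
   = (65 - 39.1)²/39.1 + (10 - 9.0)²/9.0 + (17 - 16.6)²/16.6 + (14 - 21.3)²/21.3 + (26 - 46.0)²/46.0
   = 17.156 + 0.111 + 0.010 + 2.502 + 8.696
   = 28.47
p-value < 0.0001

Since p-value < α = 0.01, we reject H₀.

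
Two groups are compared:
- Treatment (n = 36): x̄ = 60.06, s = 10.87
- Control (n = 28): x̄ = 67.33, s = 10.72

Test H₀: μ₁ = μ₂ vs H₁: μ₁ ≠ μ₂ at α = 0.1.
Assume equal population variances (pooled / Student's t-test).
Student's two-sample t-test (equal variances):
H₀: μ₁ = μ₂
H₁: μ₁ ≠ μ₂
df = n₁ + n₂ - 2 = 62
Pooled variance s_p² = [(n₁-1)s₁² + (n₂-1)s₂²] / (n₁ + n₂ - 2) = [(35)(10.87²) + (27)(10.72²)] / 62 = 116.7466
SE = √(s_p²(1/n₁ + 1/n₂)) = √(116.7466 × (1/36 + 1/28)) = 2.7226
t = (x̄₁ - x̄₂) / SE = (60.06 - 67.33) / 2.7226 = -7.27 / 2.7226 = -2.670
p-value = 0.0097

Since p-value < α = 0.1, we reject H₀.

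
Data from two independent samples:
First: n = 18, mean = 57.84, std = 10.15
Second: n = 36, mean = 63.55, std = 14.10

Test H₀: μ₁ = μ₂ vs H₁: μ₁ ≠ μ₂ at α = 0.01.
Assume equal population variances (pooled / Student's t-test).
Student's two-sample t-test (equal variances):
H₀: μ₁ = μ₂
H₁: μ₁ ≠ μ₂
df = n₁ + n₂ - 2 = 52
Pooled variance s_p² = [(n₁-1)s₁² + (n₂-1)s₂²] / (n₁ + n₂ - 2) = [(17)(10.15²) + (35)(14.10²)] / 52 = 167.4949
SE = √(s_p²(1/n₁ + 1/n₂)) = √(167.4949 × (1/18 + 1/36)) = 3.7360
t = (x̄₁ - x̄₂) / SE = (57.84 - 63.55) / 3.7360 = -5.71 / 3.7360 = -1.528
p-value = 0.1325

Since p-value > α = 0.01, we fail to reject H₀.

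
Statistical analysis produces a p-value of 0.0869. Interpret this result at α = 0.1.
Since p = 0.0869 < α = 0.1, reject H₀.
There is sufficient evidence to reject the null hypothesis; the result is statistically significant at the 0.1 level.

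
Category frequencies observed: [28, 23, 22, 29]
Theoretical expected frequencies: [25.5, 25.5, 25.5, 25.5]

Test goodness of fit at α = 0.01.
Chi-square goodness of fit test:
H₀: observed counts match expected distribution
H₁: observed counts differ from expected distribution
df = k - 1 = 3
χ² = Σ(O - E)²/E
   = (28 - 25.5)²/25.5 + (23 - 25.5)²/25.5 + (22 - 25.5)²/25.5 + (29 - 25.5)²/25.5
   = 0.245 + 0.245 + 0.480 + 0.480
   = 1.45
p-value = 0.6936

Since p-value > α = 0.01, we fail to reject H₀.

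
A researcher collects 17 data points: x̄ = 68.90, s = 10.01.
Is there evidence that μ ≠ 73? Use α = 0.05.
One-sample t-test:
H₀: μ = 73
H₁: μ ≠ 73
df = n - 1 = 16
t = (x̄ - μ₀) / (s/√n) = (68.90 - 73) / (10.01/√17) = -1.689
p-value = 0.1107

Since p-value > α = 0.05, we fail to reject H₀.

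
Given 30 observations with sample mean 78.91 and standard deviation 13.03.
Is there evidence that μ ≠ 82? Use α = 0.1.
One-sample t-test:
H₀: μ = 82
H₁: μ ≠ 82
df = n - 1 = 29
t = (x̄ - μ₀) / (s/√n) = (78.91 - 82) / (13.03/√30) = -1.299
p-value = 0.2042

Since p-value > α = 0.1, we fail to reject H₀.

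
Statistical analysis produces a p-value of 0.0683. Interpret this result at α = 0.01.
Since p = 0.0683 > α = 0.01, fail to reject H₀.
There is insufficient evidence to reject the null hypothesis; the result is not statistically significant at the 0.01 level.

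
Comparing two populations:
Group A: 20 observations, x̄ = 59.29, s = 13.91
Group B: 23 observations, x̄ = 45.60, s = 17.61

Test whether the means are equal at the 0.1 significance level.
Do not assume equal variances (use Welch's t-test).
Welch's two-sample t-test:
H₀: μ₁ = μ₂
H₁: μ₁ ≠ μ₂
s₁²/n₁ = 13.91²/20 = 9.6744,  s₂²/n₂ = 17.61²/23 = 13.4831
SE = √(s₁²/n₁ + s₂²/n₂) = √(9.6744 + 13.4831) = 4.8122
df (Welch-Satterthwaite) = (s₁²/n₁ + s₂²/n₂)² / [(s₁²/n₁)²/(n₁-1) + (s₂²/n₂)²/(n₂-1)] ≈ 40.66
t = (x̄₁ - x̄₂) / SE = (59.29 - 45.60) / 4.8122 = 13.69 / 4.8122 = 2.845
p-value = 0.0069

Since p-value < α = 0.1, we reject H₀.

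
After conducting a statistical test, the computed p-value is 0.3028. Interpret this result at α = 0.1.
Since p = 0.3028 > α = 0.1, fail to reject H₀.
There is insufficient evidence to reject the null hypothesis; the result is not statistically significant at the 0.1 level.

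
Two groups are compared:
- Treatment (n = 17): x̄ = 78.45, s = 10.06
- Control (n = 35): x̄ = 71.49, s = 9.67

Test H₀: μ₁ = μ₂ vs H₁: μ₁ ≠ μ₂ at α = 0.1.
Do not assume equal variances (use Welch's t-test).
Welch's two-sample t-test:
H₀: μ₁ = μ₂
H₁: μ₁ ≠ μ₂
s₁²/n₁ = 10.06²/17 = 5.9532,  s₂²/n₂ = 9.67²/35 = 2.6717
SE = √(s₁²/n₁ + s₂²/n₂) = √(5.9532 + 2.6717) = 2.9368
df (Welch-Satterthwaite) = (s₁²/n₁ + s₂²/n₂)² / [(s₁²/n₁)²/(n₁-1) + (s₂²/n₂)²/(n₂-1)] ≈ 30.68
t = (x̄₁ - x̄₂) / SE = (78.45 - 71.49) / 2.9368 = 6.96 / 2.9368 = 2.370
p-value = 0.0243

Since p-value < α = 0.1, we reject H₀.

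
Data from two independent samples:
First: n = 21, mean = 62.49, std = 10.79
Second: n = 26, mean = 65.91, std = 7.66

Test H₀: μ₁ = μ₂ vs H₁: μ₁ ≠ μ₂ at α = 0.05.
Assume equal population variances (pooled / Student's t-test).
Student's two-sample t-test (equal variances):
H₀: μ₁ = μ₂
H₁: μ₁ ≠ μ₂
df = n₁ + n₂ - 2 = 45
Pooled variance s_p² = [(n₁-1)s₁² + (n₂-1)s₂²] / (n₁ + n₂ - 2) = [(20)(10.79²) + (25)(7.66²)] / 45 = 84.3416
SE = √(s_p²(1/n₁ + 1/n₂)) = √(84.3416 × (1/21 + 1/26)) = 2.6945
t = (x̄₁ - x̄₂) / SE = (62.49 - 65.91) / 2.6945 = -3.42 / 2.6945 = -1.269
p-value = 0.2109

Since p-value > α = 0.05, we fail to reject H₀.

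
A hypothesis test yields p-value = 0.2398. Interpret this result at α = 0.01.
Since p = 0.2398 > α = 0.01, fail to reject H₀.
There is insufficient evidence to reject the null hypothesis; the result is not statistically significant at the 0.01 level.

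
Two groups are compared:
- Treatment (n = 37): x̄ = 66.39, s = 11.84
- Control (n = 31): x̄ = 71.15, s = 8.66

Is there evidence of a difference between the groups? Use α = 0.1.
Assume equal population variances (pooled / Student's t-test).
Student's two-sample t-test (equal variances):
H₀: μ₁ = μ₂
H₁: μ₁ ≠ μ₂
df = n₁ + n₂ - 2 = 66
Pooled variance s_p² = [(n₁-1)s₁² + (n₂-1)s₂²] / (n₁ + n₂ - 2) = [(36)(11.84²) + (30)(8.66²)] / 66 = 110.5538
SE = √(s_p²(1/n₁ + 1/n₂)) = √(110.5538 × (1/37 + 1/31)) = 2.5601
t = (x̄₁ - x̄₂) / SE = (66.39 - 71.15) / 2.5601 = -4.76 / 2.5601 = -1.859
p-value = 0.0674

Since p-value < α = 0.1, we reject H₀.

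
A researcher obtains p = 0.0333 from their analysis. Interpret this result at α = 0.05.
Since p = 0.0333 < α = 0.05, reject H₀.
There is sufficient evidence to reject the null hypothesis; the result is statistically significant at the 0.05 level.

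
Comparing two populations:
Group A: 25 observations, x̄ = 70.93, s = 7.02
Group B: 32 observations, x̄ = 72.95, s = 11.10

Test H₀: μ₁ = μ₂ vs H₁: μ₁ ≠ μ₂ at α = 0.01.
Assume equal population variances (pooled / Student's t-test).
Student's two-sample t-test (equal variances):
H₀: μ₁ = μ₂
H₁: μ₁ ≠ μ₂
df = n₁ + n₂ - 2 = 55
Pooled variance s_p² = [(n₁-1)s₁² + (n₂-1)s₂²] / (n₁ + n₂ - 2) = [(24)(7.02²) + (31)(11.10²)] / 55 = 90.9498
SE = √(s_p²(1/n₁ + 1/n₂)) = √(90.9498 × (1/25 + 1/32)) = 2.5456
t = (x̄₁ - x̄₂) / SE = (70.93 - 72.95) / 2.5456 = -2.02 / 2.5456 = -0.794
p-value = 0.4309

Since p-value > α = 0.01, we fail to reject H₀.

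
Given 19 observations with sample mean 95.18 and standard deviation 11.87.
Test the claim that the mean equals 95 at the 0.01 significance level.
One-sample t-test:
H₀: μ = 95
H₁: μ ≠ 95
df = n - 1 = 18
t = (x̄ - μ₀) / (s/√n) = (95.18 - 95) / (11.87/√19) = 0.066
p-value = 0.9480

Since p-value > α = 0.01, we fail to reject H₀.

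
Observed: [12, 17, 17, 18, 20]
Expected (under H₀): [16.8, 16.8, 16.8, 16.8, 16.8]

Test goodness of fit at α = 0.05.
Chi-square goodness of fit test:
H₀: observed counts match expected distribution
H₁: observed counts differ from expected distribution
df = k - 1 = 4
χ² = Σ(O - E)²/E
   = (12 - 16.8)²/16.8 + (17 - 16.8)²/16.8 + (17 - 16.8)²/16.8 + (18 - 16.8)²/16.8 + (20 - 16.8)²/16.8
   = 1.371 + 0.002 + 0.002 + 0.086 + 0.610
   = 2.07
p-value = 0.7226

Since p-value > α = 0.05, we fail to reject H₀.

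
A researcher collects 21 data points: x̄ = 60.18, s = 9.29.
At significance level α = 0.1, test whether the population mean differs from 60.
One-sample t-test:
H₀: μ = 60
H₁: μ ≠ 60
df = n - 1 = 20
t = (x̄ - μ₀) / (s/√n) = (60.18 - 60) / (9.29/√21) = 0.089
p-value = 0.9301

Since p-value > α = 0.1, we fail to reject H₀.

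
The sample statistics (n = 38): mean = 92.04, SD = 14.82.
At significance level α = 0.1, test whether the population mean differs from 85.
One-sample t-test:
H₀: μ = 85
H₁: μ ≠ 85
df = n - 1 = 37
t = (x̄ - μ₀) / (s/√n) = (92.04 - 85) / (14.82/√38) = 2.928
p-value = 0.0058

Since p-value < α = 0.1, we reject H₀.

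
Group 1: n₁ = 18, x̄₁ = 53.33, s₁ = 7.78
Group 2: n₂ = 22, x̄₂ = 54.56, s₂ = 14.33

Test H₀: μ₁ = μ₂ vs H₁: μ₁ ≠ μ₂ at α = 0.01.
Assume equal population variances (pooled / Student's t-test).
Student's two-sample t-test (equal variances):
H₀: μ₁ = μ₂
H₁: μ₁ ≠ μ₂
df = n₁ + n₂ - 2 = 38
Pooled variance s_p² = [(n₁-1)s₁² + (n₂-1)s₂²] / (n₁ + n₂ - 2) = [(17)(7.78²) + (21)(14.33²)] / 38 = 140.5608
SE = √(s_p²(1/n₁ + 1/n₂)) = √(140.5608 × (1/18 + 1/22)) = 3.7680
t = (x̄₁ - x̄₂) / SE = (53.33 - 54.56) / 3.7680 = -1.23 / 3.7680 = -0.326
p-value = 0.7459

Since p-value > α = 0.01, we fail to reject H₀.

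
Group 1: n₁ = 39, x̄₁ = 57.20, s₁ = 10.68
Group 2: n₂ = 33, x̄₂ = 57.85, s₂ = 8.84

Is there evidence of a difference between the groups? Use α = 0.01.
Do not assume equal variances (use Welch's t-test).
Welch's two-sample t-test:
H₀: μ₁ = μ₂
H₁: μ₁ ≠ μ₂
s₁²/n₁ = 10.68²/39 = 2.9247,  s₂²/n₂ = 8.84²/33 = 2.3680
SE = √(s₁²/n₁ + s₂²/n₂) = √(2.9247 + 2.3680) = 2.3006
df (Welch-Satterthwaite) = (s₁²/n₁ + s₂²/n₂)² / [(s₁²/n₁)²/(n₁-1) + (s₂²/n₂)²/(n₂-1)] ≈ 69.97
t = (x̄₁ - x̄₂) / SE = (57.20 - 57.85) / 2.3006 = -0.65 / 2.3006 = -0.283
p-value = 0.7784

Since p-value > α = 0.01, we fail to reject H₀.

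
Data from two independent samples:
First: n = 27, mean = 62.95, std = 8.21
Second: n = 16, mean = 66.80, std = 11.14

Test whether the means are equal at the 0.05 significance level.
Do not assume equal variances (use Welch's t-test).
Welch's two-sample t-test:
H₀: μ₁ = μ₂
H₁: μ₁ ≠ μ₂
s₁²/n₁ = 8.21²/27 = 2.4964,  s₂²/n₂ = 11.14²/16 = 7.7562
SE = √(s₁²/n₁ + s₂²/n₂) = √(2.4964 + 7.7562) = 3.2020
df (Welch-Satterthwaite) = (s₁²/n₁ + s₂²/n₂)² / [(s₁²/n₁)²/(n₁-1) + (s₂²/n₂)²/(n₂-1)] ≈ 24.73
t = (x̄₁ - x̄₂) / SE = (62.95 - 66.80) / 3.2020 = -3.85 / 3.2020 = -1.202
p-value = 0.2406

Since p-value > α = 0.05, we fail to reject H₀.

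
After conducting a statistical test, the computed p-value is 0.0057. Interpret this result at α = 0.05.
Since p = 0.0057 < α = 0.05, reject H₀.
There is sufficient evidence to reject the null hypothesis; the result is statistically significant at the 0.05 level.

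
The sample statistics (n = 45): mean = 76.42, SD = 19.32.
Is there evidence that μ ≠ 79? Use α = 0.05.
One-sample t-test:
H₀: μ = 79
H₁: μ ≠ 79
df = n - 1 = 44
t = (x̄ - μ₀) / (s/√n) = (76.42 - 79) / (19.32/√45) = -0.896
p-value = 0.3752

Since p-value > α = 0.05, we fail to reject H₀.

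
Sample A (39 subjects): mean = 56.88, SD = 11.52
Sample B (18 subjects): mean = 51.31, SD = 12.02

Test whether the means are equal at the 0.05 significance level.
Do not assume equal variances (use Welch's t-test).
Welch's two-sample t-test:
H₀: μ₁ = μ₂
H₁: μ₁ ≠ μ₂
s₁²/n₁ = 11.52²/39 = 3.4028,  s₂²/n₂ = 12.02²/18 = 8.0267
SE = √(s₁²/n₁ + s₂²/n₂) = √(3.4028 + 8.0267) = 3.3808
df (Welch-Satterthwaite) = (s₁²/n₁ + s₂²/n₂)² / [(s₁²/n₁)²/(n₁-1) + (s₂²/n₂)²/(n₂-1)] ≈ 31.90
t = (x̄₁ - x̄₂) / SE = (56.88 - 51.31) / 3.3808 = 5.57 / 3.3808 = 1.648
p-value = 0.1093

Since p-value > α = 0.05, we fail to reject H₀.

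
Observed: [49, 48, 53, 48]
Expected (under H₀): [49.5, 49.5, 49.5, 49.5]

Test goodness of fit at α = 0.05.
Chi-square goodness of fit test:
H₀: observed counts match expected distribution
H₁: observed counts differ from expected distribution
df = k - 1 = 3
χ² = Σ(O - E)²/E
   = (49 - 49.5)²/49.5 + (48 - 49.5)²/49.5 + (53 - 49.5)²/49.5 + (48 - 49.5)²/49.5
   = 0.005 + 0.045 + 0.247 + 0.045
   = 0.34
p-value = 0.9517

Since p-value > α = 0.05, we fail to reject H₀.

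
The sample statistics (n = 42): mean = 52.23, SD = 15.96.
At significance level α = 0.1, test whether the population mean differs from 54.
One-sample t-test:
H₀: μ = 54
H₁: μ ≠ 54
df = n - 1 = 41
t = (x̄ - μ₀) / (s/√n) = (52.23 - 54) / (15.96/√42) = -0.719
p-value = 0.4764

Since p-value > α = 0.1, we fail to reject H₀.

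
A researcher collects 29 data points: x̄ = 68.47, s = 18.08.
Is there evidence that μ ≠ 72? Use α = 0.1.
One-sample t-test:
H₀: μ = 72
H₁: μ ≠ 72
df = n - 1 = 28
t = (x̄ - μ₀) / (s/√n) = (68.47 - 72) / (18.08/√29) = -1.051
p-value = 0.3021

Since p-value > α = 0.1, we fail to reject H₀.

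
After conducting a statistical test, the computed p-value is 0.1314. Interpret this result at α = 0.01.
Since p = 0.1314 > α = 0.01, fail to reject H₀.
There is insufficient evidence to reject the null hypothesis; the result is not statistically significant at the 0.01 level.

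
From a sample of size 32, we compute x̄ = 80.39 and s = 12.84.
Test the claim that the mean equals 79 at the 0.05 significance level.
One-sample t-test:
H₀: μ = 79
H₁: μ ≠ 79
df = n - 1 = 31
t = (x̄ - μ₀) / (s/√n) = (80.39 - 79) / (12.84/√32) = 0.612
p-value = 0.5447

Since p-value > α = 0.05, we fail to reject H₀.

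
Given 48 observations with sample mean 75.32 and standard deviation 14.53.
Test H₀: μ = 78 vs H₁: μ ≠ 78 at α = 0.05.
One-sample t-test:
H₀: μ = 78
H₁: μ ≠ 78
df = n - 1 = 47
t = (x̄ - μ₀) / (s/√n) = (75.32 - 78) / (14.53/√48) = -1.278
p-value = 0.2076

Since p-value > α = 0.05, we fail to reject H₀.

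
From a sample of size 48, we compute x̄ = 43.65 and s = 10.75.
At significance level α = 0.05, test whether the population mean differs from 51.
One-sample t-test:
H₀: μ = 51
H₁: μ ≠ 51
df = n - 1 = 47
t = (x̄ - μ₀) / (s/√n) = (43.65 - 51) / (10.75/√48) = -4.737
p-value < 0.0001

Since p-value < α = 0.05, we reject H₀.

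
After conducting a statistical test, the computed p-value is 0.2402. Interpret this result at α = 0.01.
Since p = 0.2402 > α = 0.01, fail to reject H₀.
There is insufficient evidence to reject the null hypothesis; the result is not statistically significant at the 0.01 level.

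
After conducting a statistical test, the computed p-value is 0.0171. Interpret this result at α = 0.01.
Since p = 0.0171 > α = 0.01, fail to reject H₀.
There is insufficient evidence to reject the null hypothesis; the result is not statistically significant at the 0.01 level.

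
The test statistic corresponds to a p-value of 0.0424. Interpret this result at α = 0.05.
Since p = 0.0424 < α = 0.05, reject H₀.
There is sufficient evidence to reject the null hypothesis; the result is statistically significant at the 0.05 level.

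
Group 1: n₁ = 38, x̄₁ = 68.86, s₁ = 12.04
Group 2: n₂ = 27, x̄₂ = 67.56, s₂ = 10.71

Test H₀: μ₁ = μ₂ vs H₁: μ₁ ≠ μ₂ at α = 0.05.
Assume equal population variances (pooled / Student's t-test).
Student's two-sample t-test (equal variances):
H₀: μ₁ = μ₂
H₁: μ₁ ≠ μ₂
df = n₁ + n₂ - 2 = 63
Pooled variance s_p² = [(n₁-1)s₁² + (n₂-1)s₂²] / (n₁ + n₂ - 2) = [(37)(12.04²) + (26)(10.71²)] / 63 = 132.4744
SE = √(s_p²(1/n₁ + 1/n₂)) = √(132.4744 × (1/38 + 1/27)) = 2.8970
t = (x̄₁ - x̄₂) / SE = (68.86 - 67.56) / 2.8970 = 1.30 / 2.8970 = 0.449
p-value = 0.6552

Since p-value > α = 0.05, we fail to reject H₀.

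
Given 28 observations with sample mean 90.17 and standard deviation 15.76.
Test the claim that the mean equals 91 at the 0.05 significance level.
One-sample t-test:
H₀: μ = 91
H₁: μ ≠ 91
df = n - 1 = 27
t = (x̄ - μ₀) / (s/√n) = (90.17 - 91) / (15.76/√28) = -0.279
p-value = 0.7826

Since p-value > α = 0.05, we fail to reject H₀.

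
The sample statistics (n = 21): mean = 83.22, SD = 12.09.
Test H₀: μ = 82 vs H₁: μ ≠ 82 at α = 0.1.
One-sample t-test:
H₀: μ = 82
H₁: μ ≠ 82
df = n - 1 = 20
t = (x̄ - μ₀) / (s/√n) = (83.22 - 82) / (12.09/√21) = 0.462
p-value = 0.6488

Since p-value > α = 0.1, we fail to reject H₀.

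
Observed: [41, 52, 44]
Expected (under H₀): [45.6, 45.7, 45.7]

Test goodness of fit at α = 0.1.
Chi-square goodness of fit test:
H₀: observed counts match expected distribution
H₁: observed counts differ from expected distribution
df = k - 1 = 2
χ² = Σ(O - E)²/E
   = (41 - 45.6)²/45.6 + (52 - 45.7)²/45.7 + (44 - 45.7)²/45.7
   = 0.464 + 0.868 + 0.063
   = 1.40
p-value = 0.4976

Since p-value > α = 0.1, we fail to reject H₀.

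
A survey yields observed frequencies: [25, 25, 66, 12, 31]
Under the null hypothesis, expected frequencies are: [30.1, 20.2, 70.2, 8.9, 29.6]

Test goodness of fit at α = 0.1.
Chi-square goodness of fit test:
H₀: observed counts match expected distribution
H₁: observed counts differ from expected distribution
df = k - 1 = 4
χ² = Σ(O - E)²/E
   = (25 - 30.1)²/30.1 + (25 - 20.2)²/20.2 + (66 - 70.2)²/70.2 + (12 - 8.9)²/8.9 + (31 - 29.6)²/29.6
   = 0.864 + 1.141 + 0.251 + 1.080 + 0.066
   = 3.40
p-value = 0.4929

Since p-value > α = 0.1, we fail to reject H₀.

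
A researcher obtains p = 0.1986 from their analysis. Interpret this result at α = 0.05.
Since p = 0.1986 > α = 0.05, fail to reject H₀.
There is insufficient evidence to reject the null hypothesis; the result is not statistically significant at the 0.05 level.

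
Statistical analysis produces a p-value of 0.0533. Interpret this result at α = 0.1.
Since p = 0.0533 < α = 0.1, reject H₀.
There is sufficient evidence to reject the null hypothesis; the result is statistically significant at the 0.1 level.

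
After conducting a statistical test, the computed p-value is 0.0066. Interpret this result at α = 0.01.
Since p = 0.0066 < α = 0.01, reject H₀.
There is sufficient evidence to reject the null hypothesis; the result is statistically significant at the 0.01 level.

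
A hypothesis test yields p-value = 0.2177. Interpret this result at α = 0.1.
Since p = 0.2177 > α = 0.1, fail to reject H₀.
There is insufficient evidence to reject the null hypothesis; the result is not statistically significant at the 0.1 level.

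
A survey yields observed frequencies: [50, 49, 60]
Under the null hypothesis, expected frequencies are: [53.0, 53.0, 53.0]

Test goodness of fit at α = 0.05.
Chi-square goodness of fit test:
H₀: observed counts match expected distribution
H₁: observed counts differ from expected distribution
df = k - 1 = 2
χ² = Σ(O - E)²/E
   = (50 - 53.0)²/53.0 + (49 - 53.0)²/53.0 + (60 - 53.0)²/53.0
   = 0.170 + 0.302 + 0.925
   = 1.40
p-value = 0.4975

Since p-value > α = 0.05, we fail to reject H₀.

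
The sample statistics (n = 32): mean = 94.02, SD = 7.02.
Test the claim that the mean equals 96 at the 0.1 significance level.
One-sample t-test:
H₀: μ = 96
H₁: μ ≠ 96
df = n - 1 = 31
t = (x̄ - μ₀) / (s/√n) = (94.02 - 96) / (7.02/√32) = -1.596
p-value = 0.1207

Since p-value > α = 0.1, we fail to reject H₀.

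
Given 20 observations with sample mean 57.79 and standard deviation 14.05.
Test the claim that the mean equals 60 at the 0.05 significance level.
One-sample t-test:
H₀: μ = 60
H₁: μ ≠ 60
df = n - 1 = 19
t = (x̄ - μ₀) / (s/√n) = (57.79 - 60) / (14.05/√20) = -0.703
p-value = 0.4903

Since p-value > α = 0.05, we fail to reject H₀.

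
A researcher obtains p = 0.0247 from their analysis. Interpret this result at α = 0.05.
Since p = 0.0247 < α = 0.05, reject H₀.
There is sufficient evidence to reject the null hypothesis; the result is statistically significant at the 0.05 level.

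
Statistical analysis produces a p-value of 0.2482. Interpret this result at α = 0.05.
Since p = 0.2482 > α = 0.05, fail to reject H₀.
There is insufficient evidence to reject the null hypothesis; the result is not statistically significant at the 0.05 level.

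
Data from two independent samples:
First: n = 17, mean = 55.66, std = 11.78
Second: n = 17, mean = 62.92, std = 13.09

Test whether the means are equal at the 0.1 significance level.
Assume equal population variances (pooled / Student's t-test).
Student's two-sample t-test (equal variances):
H₀: μ₁ = μ₂
H₁: μ₁ ≠ μ₂
df = n₁ + n₂ - 2 = 32
Pooled variance s_p² = [(n₁-1)s₁² + (n₂-1)s₂²] / (n₁ + n₂ - 2) = [(16)(11.78²) + (16)(13.09²)] / 32 = 155.0582
SE = √(s_p²(1/n₁ + 1/n₂)) = √(155.0582 × (1/17 + 1/17)) = 4.2711
t = (x̄₁ - x̄₂) / SE = (55.66 - 62.92) / 4.2711 = -7.26 / 4.2711 = -1.700
p-value = 0.0989

Since p-value < α = 0.1, we reject H₀.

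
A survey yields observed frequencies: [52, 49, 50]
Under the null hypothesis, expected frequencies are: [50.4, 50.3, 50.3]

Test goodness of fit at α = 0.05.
Chi-square goodness of fit test:
H₀: observed counts match expected distribution
H₁: observed counts differ from expected distribution
df = k - 1 = 2
χ² = Σ(O - E)²/E
   = (52 - 50.4)²/50.4 + (49 - 50.3)²/50.3 + (50 - 50.3)²/50.3
   = 0.051 + 0.034 + 0.002
   = 0.09
p-value = 0.9578

Since p-value > α = 0.05, we fail to reject H₀.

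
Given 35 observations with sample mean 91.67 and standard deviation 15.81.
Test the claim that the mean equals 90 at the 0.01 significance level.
One-sample t-test:
H₀: μ = 90
H₁: μ ≠ 90
df = n - 1 = 34
t = (x̄ - μ₀) / (s/√n) = (91.67 - 90) / (15.81/√35) = 0.625
p-value = 0.5362

Since p-value > α = 0.01, we fail to reject H₀.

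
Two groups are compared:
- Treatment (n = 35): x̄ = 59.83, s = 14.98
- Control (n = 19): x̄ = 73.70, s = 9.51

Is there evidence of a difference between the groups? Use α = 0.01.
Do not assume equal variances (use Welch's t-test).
Welch's two-sample t-test:
H₀: μ₁ = μ₂
H₁: μ₁ ≠ μ₂
s₁²/n₁ = 14.98²/35 = 6.4114,  s₂²/n₂ = 9.51²/19 = 4.7600
SE = √(s₁²/n₁ + s₂²/n₂) = √(6.4114 + 4.7600) = 3.3424
df (Welch-Satterthwaite) = (s₁²/n₁ + s₂²/n₂)² / [(s₁²/n₁)²/(n₁-1) + (s₂²/n₂)²/(n₂-1)] ≈ 50.57
t = (x̄₁ - x̄₂) / SE = (59.83 - 73.70) / 3.3424 = -13.87 / 3.3424 = -4.150
p-value = 0.0001

Since p-value < α = 0.01, we reject H₀.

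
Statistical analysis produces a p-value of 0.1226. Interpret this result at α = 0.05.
Since p = 0.1226 > α = 0.05, fail to reject H₀.
There is insufficient evidence to reject the null hypothesis; the result is not statistically significant at the 0.05 level.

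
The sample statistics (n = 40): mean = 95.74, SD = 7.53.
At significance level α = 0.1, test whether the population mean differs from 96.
One-sample t-test:
H₀: μ = 96
H₁: μ ≠ 96
df = n - 1 = 39
t = (x̄ - μ₀) / (s/√n) = (95.74 - 96) / (7.53/√40) = -0.218
p-value = 0.8283

Since p-value > α = 0.1, we fail to reject H₀.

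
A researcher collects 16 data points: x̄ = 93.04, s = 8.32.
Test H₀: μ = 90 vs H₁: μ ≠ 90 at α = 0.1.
One-sample t-test:
H₀: μ = 90
H₁: μ ≠ 90
df = n - 1 = 15
t = (x̄ - μ₀) / (s/√n) = (93.04 - 90) / (8.32/√16) = 1.462
p-value = 0.1645

Since p-value > α = 0.1, we fail to reject H₀.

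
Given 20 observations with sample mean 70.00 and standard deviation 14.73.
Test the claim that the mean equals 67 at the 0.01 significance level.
One-sample t-test:
H₀: μ = 67
H₁: μ ≠ 67
df = n - 1 = 19
t = (x̄ - μ₀) / (s/√n) = (70.00 - 67) / (14.73/√20) = 0.911
p-value = 0.3738

Since p-value > α = 0.01, we fail to reject H₀.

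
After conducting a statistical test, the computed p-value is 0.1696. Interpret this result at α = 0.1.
Since p = 0.1696 > α = 0.1, fail to reject H₀.
There is insufficient evidence to reject the null hypothesis; the result is not statistically significant at the 0.1 level.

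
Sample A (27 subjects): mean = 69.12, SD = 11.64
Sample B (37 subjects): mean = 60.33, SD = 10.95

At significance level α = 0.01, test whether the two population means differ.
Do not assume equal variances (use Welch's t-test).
Welch's two-sample t-test:
H₀: μ₁ = μ₂
H₁: μ₁ ≠ μ₂
s₁²/n₁ = 11.64²/27 = 5.0181,  s₂²/n₂ = 10.95²/37 = 3.2406
SE = √(s₁²/n₁ + s₂²/n₂) = √(5.0181 + 3.2406) = 2.8738
df (Welch-Satterthwaite) = (s₁²/n₁ + s₂²/n₂)² / [(s₁²/n₁)²/(n₁-1) + (s₂²/n₂)²/(n₂-1)] ≈ 54.12
t = (x̄₁ - x̄₂) / SE = (69.12 - 60.33) / 2.8738 = 8.79 / 2.8738 = 3.059
p-value = 0.0035

Since p-value < α = 0.01, we reject H₀.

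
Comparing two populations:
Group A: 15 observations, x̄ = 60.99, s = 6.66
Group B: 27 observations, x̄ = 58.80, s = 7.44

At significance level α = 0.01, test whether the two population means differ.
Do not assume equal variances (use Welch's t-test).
Welch's two-sample t-test:
H₀: μ₁ = μ₂
H₁: μ₁ ≠ μ₂
s₁²/n₁ = 6.66²/15 = 2.9570,  s₂²/n₂ = 7.44²/27 = 2.0501
SE = √(s₁²/n₁ + s₂²/n₂) = √(2.9570 + 2.0501) = 2.2377
df (Welch-Satterthwaite) = (s₁²/n₁ + s₂²/n₂)² / [(s₁²/n₁)²/(n₁-1) + (s₂²/n₂)²/(n₂-1)] ≈ 31.89
t = (x̄₁ - x̄₂) / SE = (60.99 - 58.80) / 2.2377 = 2.19 / 2.2377 = 0.979
p-value = 0.3351

Since p-value > α = 0.01, we fail to reject H₀.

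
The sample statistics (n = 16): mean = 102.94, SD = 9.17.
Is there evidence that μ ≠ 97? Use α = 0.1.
One-sample t-test:
H₀: μ = 97
H₁: μ ≠ 97
df = n - 1 = 15
t = (x̄ - μ₀) / (s/√n) = (102.94 - 97) / (9.17/√16) = 2.591
p-value = 0.0205

Since p-value < α = 0.1, we reject H₀.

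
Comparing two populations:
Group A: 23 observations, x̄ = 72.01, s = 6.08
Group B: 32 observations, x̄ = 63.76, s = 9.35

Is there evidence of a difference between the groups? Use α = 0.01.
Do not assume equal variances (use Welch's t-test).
Welch's two-sample t-test:
H₀: μ₁ = μ₂
H₁: μ₁ ≠ μ₂
s₁²/n₁ = 6.08²/23 = 1.6072,  s₂²/n₂ = 9.35²/32 = 2.7320
SE = √(s₁²/n₁ + s₂²/n₂) = √(1.6072 + 2.7320) = 2.0831
df (Welch-Satterthwaite) = (s₁²/n₁ + s₂²/n₂)² / [(s₁²/n₁)²/(n₁-1) + (s₂²/n₂)²/(n₂-1)] ≈ 52.57
t = (x̄₁ - x̄₂) / SE = (72.01 - 63.76) / 2.0831 = 8.25 / 2.0831 = 3.960
p-value = 0.0002

Since p-value < α = 0.01, we reject H₀.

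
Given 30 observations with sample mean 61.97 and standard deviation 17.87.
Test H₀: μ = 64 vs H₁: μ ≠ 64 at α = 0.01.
One-sample t-test:
H₀: μ = 64
H₁: μ ≠ 64
df = n - 1 = 29
t = (x̄ - μ₀) / (s/√n) = (61.97 - 64) / (17.87/√30) = -0.622
p-value = 0.5387

Since p-value > α = 0.01, we fail to reject H₀.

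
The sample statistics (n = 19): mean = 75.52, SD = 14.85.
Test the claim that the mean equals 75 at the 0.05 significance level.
One-sample t-test:
H₀: μ = 75
H₁: μ ≠ 75
df = n - 1 = 18
t = (x̄ - μ₀) / (s/√n) = (75.52 - 75) / (14.85/√19) = 0.153
p-value = 0.8804

Since p-value > α = 0.05, we fail to reject H₀.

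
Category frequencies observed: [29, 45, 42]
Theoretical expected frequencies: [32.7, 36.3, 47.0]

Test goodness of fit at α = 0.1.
Chi-square goodness of fit test:
H₀: observed counts match expected distribution
H₁: observed counts differ from expected distribution
df = k - 1 = 2
χ² = Σ(O - E)²/E
   = (29 - 32.7)²/32.7 + (45 - 36.3)²/36.3 + (42 - 47.0)²/47.0
   = 0.419 + 2.085 + 0.532
   = 3.04
p-value = 0.2192

Since p-value > α = 0.1, we fail to reject H₀.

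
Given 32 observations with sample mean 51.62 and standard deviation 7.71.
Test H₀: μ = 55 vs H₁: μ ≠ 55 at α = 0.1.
One-sample t-test:
H₀: μ = 55
H₁: μ ≠ 55
df = n - 1 = 31
t = (x̄ - μ₀) / (s/√n) = (51.62 - 55) / (7.71/√32) = -2.480
p-value = 0.0188

Since p-value < α = 0.1, we reject H₀.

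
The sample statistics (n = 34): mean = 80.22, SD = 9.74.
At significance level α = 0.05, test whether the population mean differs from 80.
One-sample t-test:
H₀: μ = 80
H₁: μ ≠ 80
df = n - 1 = 33
t = (x̄ - μ₀) / (s/√n) = (80.22 - 80) / (9.74/√34) = 0.132
p-value = 0.8960

Since p-value > α = 0.05, we fail to reject H₀.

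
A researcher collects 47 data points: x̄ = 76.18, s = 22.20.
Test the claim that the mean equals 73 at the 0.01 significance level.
One-sample t-test:
H₀: μ = 73
H₁: μ ≠ 73
df = n - 1 = 46
t = (x̄ - μ₀) / (s/√n) = (76.18 - 73) / (22.20/√47) = 0.982
p-value = 0.3312

Since p-value > α = 0.01, we fail to reject H₀.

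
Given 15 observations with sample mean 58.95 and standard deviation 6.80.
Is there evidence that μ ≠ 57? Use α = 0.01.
One-sample t-test:
H₀: μ = 57
H₁: μ ≠ 57
df = n - 1 = 14
t = (x̄ - μ₀) / (s/√n) = (58.95 - 57) / (6.80/√15) = 1.111
p-value = 0.2854

Since p-value > α = 0.01, we fail to reject H₀.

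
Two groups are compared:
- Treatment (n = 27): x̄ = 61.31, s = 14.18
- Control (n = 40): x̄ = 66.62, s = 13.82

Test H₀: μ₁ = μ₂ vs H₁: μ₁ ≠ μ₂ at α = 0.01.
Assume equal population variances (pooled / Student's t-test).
Student's two-sample t-test (equal variances):
H₀: μ₁ = μ₂
H₁: μ₁ ≠ μ₂
df = n₁ + n₂ - 2 = 65
Pooled variance s_p² = [(n₁-1)s₁² + (n₂-1)s₂²] / (n₁ + n₂ - 2) = [(26)(14.18²) + (39)(13.82²)] / 65 = 195.0244
SE = √(s_p²(1/n₁ + 1/n₂)) = √(195.0244 × (1/27 + 1/40)) = 3.4783
t = (x̄₁ - x̄₂) / SE = (61.31 - 66.62) / 3.4783 = -5.31 / 3.4783 = -1.527
p-value = 0.1317

Since p-value > α = 0.01, we fail to reject H₀.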